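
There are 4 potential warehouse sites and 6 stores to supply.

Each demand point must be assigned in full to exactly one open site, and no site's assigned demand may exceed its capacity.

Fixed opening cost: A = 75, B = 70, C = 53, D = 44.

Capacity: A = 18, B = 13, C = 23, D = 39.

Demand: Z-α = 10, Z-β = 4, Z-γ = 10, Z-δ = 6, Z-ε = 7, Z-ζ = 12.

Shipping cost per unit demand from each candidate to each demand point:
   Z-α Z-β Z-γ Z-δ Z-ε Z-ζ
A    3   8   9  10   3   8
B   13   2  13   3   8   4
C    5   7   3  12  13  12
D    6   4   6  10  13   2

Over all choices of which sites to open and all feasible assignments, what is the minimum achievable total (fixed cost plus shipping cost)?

330

Open {A, D}; cheapest assignment that respects the capacities:
  A (cap 18, load 17): Z-α, Z-ε — cost 10×3 + 7×3 = 51
  D (cap 39, load 32): Z-β, Z-γ, Z-δ, Z-ζ — cost 4×4 + 10×6 + 6×10 + 12×2 = 160
  Shipping 211, fixed 119 → total 330.
  Any other capacity-feasible assignment to {A, D} ships for at least 211.
Compare {B, D}: its best feasible assignment gives total 348.
Compare {A, B, D}: its best feasible assignment gives total 350.
Every other set of open sites that can feasibly serve all demand totals ≥ 348 even under its best assignment. Minimum: 330.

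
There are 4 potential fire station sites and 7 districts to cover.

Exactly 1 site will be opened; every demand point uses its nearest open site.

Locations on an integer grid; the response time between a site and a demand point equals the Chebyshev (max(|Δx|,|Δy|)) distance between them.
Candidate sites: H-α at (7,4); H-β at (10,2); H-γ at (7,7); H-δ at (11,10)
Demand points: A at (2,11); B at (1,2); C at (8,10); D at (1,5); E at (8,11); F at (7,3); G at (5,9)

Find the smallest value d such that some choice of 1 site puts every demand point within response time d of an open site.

Open {H-γ}.
  Farthest demand point is B at response time 6 (to H-γ); all others are ≤ 6.
With {H-α} the worst case is 7.
With {H-β} the worst case is 9.
No size-1 selection achieves below 6.

6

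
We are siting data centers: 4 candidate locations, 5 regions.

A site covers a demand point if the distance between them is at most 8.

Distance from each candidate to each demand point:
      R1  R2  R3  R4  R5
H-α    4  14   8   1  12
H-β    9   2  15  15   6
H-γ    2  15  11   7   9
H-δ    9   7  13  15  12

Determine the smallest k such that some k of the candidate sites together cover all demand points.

2

Coverage sets (demand points within 8 of each site):
  H-α: {R1, R3, R4}
  H-β: {R2, R5}
  H-γ: {R1, R4}
  H-δ: {R2}
No single site covers all 5 demand points.
But {H-α, H-β} covers everything, so the minimum is 2.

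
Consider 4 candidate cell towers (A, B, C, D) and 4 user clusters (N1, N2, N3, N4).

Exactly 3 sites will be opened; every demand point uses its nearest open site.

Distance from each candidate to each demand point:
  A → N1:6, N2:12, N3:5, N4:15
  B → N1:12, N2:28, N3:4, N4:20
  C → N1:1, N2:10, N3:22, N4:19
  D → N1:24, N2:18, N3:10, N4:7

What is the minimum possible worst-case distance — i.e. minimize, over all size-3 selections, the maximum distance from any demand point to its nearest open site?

Open {A, C, D}.
  Farthest demand point is N2 at distance 10 (to C); all others are ≤ 10.
With {B, C, D} the worst case is 10.
With {A, B, D} the worst case is 12.
No size-3 selection achieves below 10.

10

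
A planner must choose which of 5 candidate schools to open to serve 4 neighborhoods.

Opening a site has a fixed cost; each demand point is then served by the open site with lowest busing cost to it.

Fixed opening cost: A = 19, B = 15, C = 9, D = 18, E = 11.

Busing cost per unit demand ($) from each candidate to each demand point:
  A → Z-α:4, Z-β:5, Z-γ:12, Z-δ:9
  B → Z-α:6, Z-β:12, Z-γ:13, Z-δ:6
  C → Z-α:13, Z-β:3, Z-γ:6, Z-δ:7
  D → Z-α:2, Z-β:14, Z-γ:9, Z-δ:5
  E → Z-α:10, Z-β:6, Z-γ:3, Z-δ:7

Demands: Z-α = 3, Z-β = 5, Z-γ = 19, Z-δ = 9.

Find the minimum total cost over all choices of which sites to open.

Open {C, D, E}: assign each demand point to its cheapest open site.
  Z-α→D 3×2=6, Z-β→C 5×3=15, Z-γ→E 19×3=57, Z-δ→D 9×5=45
  busing cost 123, fixed 38 → total 161.
Compare {D, E}: busing cost 138 + fixed 29 = 167.
Compare {B, C, D, E}: busing cost 123 + fixed 53 = 176.
Compare {B, C, E}: busing cost 144 + fixed 35 = 179.
All other subsets cost ≥ 167. Minimum total cost: 161.

161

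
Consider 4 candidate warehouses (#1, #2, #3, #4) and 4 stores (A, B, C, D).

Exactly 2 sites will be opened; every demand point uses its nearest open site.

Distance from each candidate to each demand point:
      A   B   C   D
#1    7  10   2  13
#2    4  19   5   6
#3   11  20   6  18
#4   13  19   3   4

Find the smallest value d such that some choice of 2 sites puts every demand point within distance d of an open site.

10

Open {#1, #2}.
  Farthest demand point is B at distance 10 (to #1); all others are ≤ 10.
With {#1, #4} the worst case is 10.
With {#1, #3} the worst case is 13.
No size-2 selection achieves below 10.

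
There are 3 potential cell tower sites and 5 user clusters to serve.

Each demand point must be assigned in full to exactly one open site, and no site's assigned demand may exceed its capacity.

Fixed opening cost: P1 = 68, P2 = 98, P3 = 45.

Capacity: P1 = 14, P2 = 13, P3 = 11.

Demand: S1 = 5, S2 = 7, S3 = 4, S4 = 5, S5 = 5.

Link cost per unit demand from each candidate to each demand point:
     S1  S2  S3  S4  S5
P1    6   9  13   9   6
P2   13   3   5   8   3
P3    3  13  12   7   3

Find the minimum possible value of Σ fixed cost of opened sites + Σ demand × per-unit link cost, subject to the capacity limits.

Open {P1, P2, P3}; cheapest assignment that respects the capacities:
  P1 (cap 14, load 5): S4 — cost 5×9 = 45
  P2 (cap 13, load 11): S2, S3 — cost 7×3 + 4×5 = 41
  P3 (cap 11, load 10): S1, S5 — cost 5×3 + 5×3 = 30
  Shipping 116, fixed 211 → total 327.
  Any other capacity-feasible assignment to {P1, P2, P3} ships for at least 116.
Compare {P1, P2}: its best feasible assignment gives total 329.
Every other set of open sites that can feasibly serve all demand totals ≥ 329 even under its best assignment. Minimum: 327.

327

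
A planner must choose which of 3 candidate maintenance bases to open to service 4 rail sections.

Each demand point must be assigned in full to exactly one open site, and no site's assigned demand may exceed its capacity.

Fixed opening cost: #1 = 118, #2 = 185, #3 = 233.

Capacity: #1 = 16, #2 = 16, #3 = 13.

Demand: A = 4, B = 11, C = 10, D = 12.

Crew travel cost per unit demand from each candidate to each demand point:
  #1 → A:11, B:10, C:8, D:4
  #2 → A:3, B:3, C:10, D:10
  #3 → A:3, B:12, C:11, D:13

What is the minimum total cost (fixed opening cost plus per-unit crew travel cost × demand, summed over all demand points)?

Open {#1, #2, #3}; cheapest assignment that respects the capacities:
  #1 (cap 16, load 12): D — cost 12×4 = 48
  #2 (cap 16, load 15): A, B — cost 4×3 + 11×3 = 45
  #3 (cap 13, load 10): C — cost 10×11 = 110
  Shipping 203, fixed 536 → total 739.
  Any other capacity-feasible assignment to {#1, #2, #3} ships for at least 203.
Total demand is 37 and no other set of sites has combined capacity ≥ 37, so {#1, #2, #3} is the only feasible choice of open sites. Minimum: 739.

739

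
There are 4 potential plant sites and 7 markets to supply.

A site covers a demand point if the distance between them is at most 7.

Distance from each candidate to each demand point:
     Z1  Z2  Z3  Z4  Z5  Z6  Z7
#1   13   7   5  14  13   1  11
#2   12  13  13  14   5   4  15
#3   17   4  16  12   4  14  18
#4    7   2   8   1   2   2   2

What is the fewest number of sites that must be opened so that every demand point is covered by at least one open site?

Coverage sets (demand points within 7 of each site):
  #1: {Z2, Z3, Z6}
  #2: {Z5, Z6}
  #3: {Z2, Z5}
  #4: {Z1, Z2, Z4, Z5, Z6, Z7}
No single site covers all 7 demand points.
But {#1, #4} covers everything, so the minimum is 2.

2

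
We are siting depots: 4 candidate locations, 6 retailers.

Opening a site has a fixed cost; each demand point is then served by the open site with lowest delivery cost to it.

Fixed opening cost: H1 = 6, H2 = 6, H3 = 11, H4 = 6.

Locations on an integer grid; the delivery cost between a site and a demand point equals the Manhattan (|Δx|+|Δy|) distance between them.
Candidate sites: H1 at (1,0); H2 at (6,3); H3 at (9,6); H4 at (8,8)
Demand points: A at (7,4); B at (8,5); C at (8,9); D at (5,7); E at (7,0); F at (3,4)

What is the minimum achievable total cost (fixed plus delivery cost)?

30

Open {H2, H4}: assign each demand point to its cheapest open site.
  A→H2 2, B→H4 3, C→H4 1, D→H4 4, E→H2 4, F→H2 4
  delivery cost 18, fixed 12 → total 30.
Compare {H2}: delivery cost 27 + fixed 6 = 33.
Compare {H1, H2, H4}: delivery cost 18 + fixed 18 = 36.
Compare {H4}: delivery cost 31 + fixed 6 = 37.
All other subsets cost ≥ 33. Minimum total cost: 30.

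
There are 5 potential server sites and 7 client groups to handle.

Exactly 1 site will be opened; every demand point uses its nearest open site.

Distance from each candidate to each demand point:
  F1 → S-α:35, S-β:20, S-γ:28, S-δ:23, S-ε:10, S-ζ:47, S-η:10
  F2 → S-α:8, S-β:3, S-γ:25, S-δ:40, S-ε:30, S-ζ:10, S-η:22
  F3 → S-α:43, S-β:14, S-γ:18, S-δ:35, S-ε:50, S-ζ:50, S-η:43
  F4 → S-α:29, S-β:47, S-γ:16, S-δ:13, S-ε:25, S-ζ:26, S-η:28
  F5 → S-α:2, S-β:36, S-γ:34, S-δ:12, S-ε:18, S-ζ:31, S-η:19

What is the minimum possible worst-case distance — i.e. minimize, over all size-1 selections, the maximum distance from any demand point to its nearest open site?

36

Open {F5}.
  Farthest demand point is S-β at distance 36 (to F5); all others are ≤ 36.
With {F2} the worst case is 40.
With {F1} the worst case is 47.
No size-1 selection achieves below 36.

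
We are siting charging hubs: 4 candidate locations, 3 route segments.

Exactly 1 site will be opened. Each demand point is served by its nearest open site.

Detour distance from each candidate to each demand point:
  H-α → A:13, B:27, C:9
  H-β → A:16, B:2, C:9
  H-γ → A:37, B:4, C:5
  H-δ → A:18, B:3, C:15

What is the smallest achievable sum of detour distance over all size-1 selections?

27

Open {H-β}.
  A→H-β 16, B→H-β 2, C→H-β 9  ⇒ total 27.
Compare {H-δ}: total 36.
Compare {H-γ}: total 46.
No size-1 selection does better; minimum is 27.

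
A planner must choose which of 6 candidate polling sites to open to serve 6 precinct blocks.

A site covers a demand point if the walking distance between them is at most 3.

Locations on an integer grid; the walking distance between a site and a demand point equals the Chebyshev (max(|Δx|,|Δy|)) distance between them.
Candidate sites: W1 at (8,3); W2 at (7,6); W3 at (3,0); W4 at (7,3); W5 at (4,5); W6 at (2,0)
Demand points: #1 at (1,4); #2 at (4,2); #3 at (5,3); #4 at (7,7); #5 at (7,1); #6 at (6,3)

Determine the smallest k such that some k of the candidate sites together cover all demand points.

Coverage sets (demand points within 3 of each site):
  W1: {#3, #5, #6}
  W2: {#3, #4, #6}
  W3: {#2, #3, #6}
  W4: {#2, #3, #5, #6}
  W5: {#1, #2, #3, #4, #6}
  W6: {#2, #3}
No single site covers all 6 demand points.
But {W1, W5} covers everything, so the minimum is 2.

2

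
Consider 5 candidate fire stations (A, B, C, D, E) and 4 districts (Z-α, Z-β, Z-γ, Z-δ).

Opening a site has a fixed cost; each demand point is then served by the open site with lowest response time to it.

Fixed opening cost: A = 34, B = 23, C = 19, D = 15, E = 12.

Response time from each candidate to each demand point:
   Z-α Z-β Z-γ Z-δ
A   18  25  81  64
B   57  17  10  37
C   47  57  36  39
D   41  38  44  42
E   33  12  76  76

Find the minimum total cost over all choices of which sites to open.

127

Open {B, E}: assign each demand point to its cheapest open site.
  Z-α→E 33, Z-β→E 12, Z-γ→B 10, Z-δ→B 37
  response time 92, fixed 35 → total 127.
Compare {A, B}: response time 82 + fixed 57 = 139.
Compare {B, D, E}: response time 92 + fixed 50 = 142.
Compare {B, D}: response time 105 + fixed 38 = 143.
All other subsets cost ≥ 139. Minimum total cost: 127.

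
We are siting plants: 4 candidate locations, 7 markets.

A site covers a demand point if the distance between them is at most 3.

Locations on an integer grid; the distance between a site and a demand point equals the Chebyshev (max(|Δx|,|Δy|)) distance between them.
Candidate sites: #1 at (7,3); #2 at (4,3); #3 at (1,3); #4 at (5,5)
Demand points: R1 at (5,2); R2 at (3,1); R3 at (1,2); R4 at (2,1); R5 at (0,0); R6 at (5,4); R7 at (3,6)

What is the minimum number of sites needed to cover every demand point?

2

Coverage sets (demand points within 3 of each site):
  #1: {R1, R6}
  #2: {R1, R2, R3, R4, R6, R7}
  #3: {R2, R3, R4, R5, R7}
  #4: {R1, R6, R7}
No single site covers all 7 demand points.
But {#1, #3} covers everything, so the minimum is 2.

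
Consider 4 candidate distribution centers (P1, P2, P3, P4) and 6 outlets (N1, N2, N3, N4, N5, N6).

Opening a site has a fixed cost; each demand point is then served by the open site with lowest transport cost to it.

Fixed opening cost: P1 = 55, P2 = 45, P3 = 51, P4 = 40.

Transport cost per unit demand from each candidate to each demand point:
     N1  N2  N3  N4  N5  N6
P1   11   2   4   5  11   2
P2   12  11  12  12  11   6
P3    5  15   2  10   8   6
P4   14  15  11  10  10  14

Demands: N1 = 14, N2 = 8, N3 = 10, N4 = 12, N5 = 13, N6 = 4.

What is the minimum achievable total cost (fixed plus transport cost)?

Open {P1, P3}: assign each demand point to its cheapest open site.
  N1→P3 14×5=70, N2→P1 8×2=16, N3→P3 10×2=20, N4→P1 12×5=60, N5→P3 13×8=104, N6→P1 4×2=8
  transport cost 278, fixed 106 → total 384.
Compare {P1, P3, P4}: transport cost 278 + fixed 146 = 424.
Compare {P1, P2, P3}: transport cost 278 + fixed 151 = 429.
Compare {P1, P2, P3, P4}: transport cost 278 + fixed 191 = 469.
All other subsets cost ≥ 424. Minimum total cost: 384.

384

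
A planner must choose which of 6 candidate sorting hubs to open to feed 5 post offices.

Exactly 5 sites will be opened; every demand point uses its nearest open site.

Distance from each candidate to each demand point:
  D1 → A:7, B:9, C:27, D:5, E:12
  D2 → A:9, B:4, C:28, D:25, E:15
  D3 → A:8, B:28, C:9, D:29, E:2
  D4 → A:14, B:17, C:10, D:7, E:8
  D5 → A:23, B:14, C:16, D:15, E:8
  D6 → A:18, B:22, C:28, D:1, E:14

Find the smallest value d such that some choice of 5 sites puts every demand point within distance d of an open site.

9

Open {D1, D2, D3, D4, D5}.
  Farthest demand point is C at distance 9 (to D3); all others are ≤ 9.
With {D1, D2, D3, D4, D6} the worst case is 9.
With {D1, D2, D3, D5, D6} the worst case is 9.
No size-5 selection achieves below 9.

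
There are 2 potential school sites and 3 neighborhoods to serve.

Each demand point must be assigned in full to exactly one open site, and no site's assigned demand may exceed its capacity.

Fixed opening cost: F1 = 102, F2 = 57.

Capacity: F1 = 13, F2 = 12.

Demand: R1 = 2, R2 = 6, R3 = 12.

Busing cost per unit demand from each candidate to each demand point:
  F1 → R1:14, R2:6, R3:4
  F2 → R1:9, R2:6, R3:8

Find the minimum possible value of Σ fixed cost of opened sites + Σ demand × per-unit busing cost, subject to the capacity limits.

Open {F1, F2}; cheapest assignment that respects the capacities:
  F1 (cap 13, load 12): R3 — cost 12×4 = 48
  F2 (cap 12, load 8): R1, R2 — cost 2×9 + 6×6 = 54
  Shipping 102, fixed 159 → total 261.
  Any other capacity-feasible assignment to {F1, F2} ships for at least 102.
Total demand is 20 and no other set of sites has combined capacity ≥ 20, so {F1, F2} is the only feasible choice of open sites. Minimum: 261.

261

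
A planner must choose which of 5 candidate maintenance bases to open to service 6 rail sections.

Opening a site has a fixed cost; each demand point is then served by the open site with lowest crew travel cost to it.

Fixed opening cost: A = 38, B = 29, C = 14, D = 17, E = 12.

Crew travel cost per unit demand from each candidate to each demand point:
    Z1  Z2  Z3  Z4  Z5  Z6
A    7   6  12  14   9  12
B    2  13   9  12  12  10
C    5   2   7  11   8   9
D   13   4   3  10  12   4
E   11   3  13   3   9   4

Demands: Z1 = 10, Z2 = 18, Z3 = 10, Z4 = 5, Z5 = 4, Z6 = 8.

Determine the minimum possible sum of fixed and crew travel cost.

237

Open {B, C, D, E}: assign each demand point to its cheapest open site.
  Z1→B 10×2=20, Z2→C 18×2=36, Z3→D 10×3=30, Z4→E 5×3=15, Z5→C 4×8=32, Z6→D 8×4=32
  crew travel cost 165, fixed 72 → total 237.
Compare {C, D, E}: crew travel cost 195 + fixed 43 = 238.
Compare {B, D, E}: crew travel cost 187 + fixed 58 = 245.
Compare {B, C, D}: crew travel cost 200 + fixed 60 = 260.
All other subsets cost ≥ 238. Minimum total cost: 237.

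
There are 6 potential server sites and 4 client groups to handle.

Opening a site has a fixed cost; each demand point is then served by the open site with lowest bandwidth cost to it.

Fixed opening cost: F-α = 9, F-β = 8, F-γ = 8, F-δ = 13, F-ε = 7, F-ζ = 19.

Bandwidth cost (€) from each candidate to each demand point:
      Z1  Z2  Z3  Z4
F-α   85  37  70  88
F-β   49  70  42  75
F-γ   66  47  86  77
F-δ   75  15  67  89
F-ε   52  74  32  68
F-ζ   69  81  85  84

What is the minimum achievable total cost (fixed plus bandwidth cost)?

Open {F-δ, F-ε}: assign each demand point to its cheapest open site.
  Z1→F-ε 52, Z2→F-δ 15, Z3→F-ε 32, Z4→F-ε 68
  bandwidth cost 167, fixed 20 → total 187.
Compare {F-β, F-δ, F-ε}: bandwidth cost 164 + fixed 28 = 192.
Compare {F-γ, F-δ, F-ε}: bandwidth cost 167 + fixed 28 = 195.
Compare {F-α, F-δ, F-ε}: bandwidth cost 167 + fixed 29 = 196.
All other subsets cost ≥ 192. Minimum total cost: 187.

187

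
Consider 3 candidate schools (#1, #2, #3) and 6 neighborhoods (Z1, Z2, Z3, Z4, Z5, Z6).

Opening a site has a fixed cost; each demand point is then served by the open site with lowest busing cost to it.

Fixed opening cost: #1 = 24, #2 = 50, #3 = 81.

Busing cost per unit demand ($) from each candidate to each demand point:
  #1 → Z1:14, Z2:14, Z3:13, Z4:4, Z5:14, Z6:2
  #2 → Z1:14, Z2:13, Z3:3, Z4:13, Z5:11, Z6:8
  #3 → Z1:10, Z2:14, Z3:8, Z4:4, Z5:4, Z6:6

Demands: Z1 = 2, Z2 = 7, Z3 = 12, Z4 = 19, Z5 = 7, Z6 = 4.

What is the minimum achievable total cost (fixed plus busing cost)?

390

Open {#1, #2}: assign each demand point to its cheapest open site.
  Z1→#1 2×14=28, Z2→#2 7×13=91, Z3→#2 12×3=36, Z4→#1 19×4=76, Z5→#2 7×11=77, Z6→#1 4×2=8
  busing cost 316, fixed 74 → total 390.
Compare {#2, #3}: busing cost 275 + fixed 131 = 406.
Compare {#1, #2, #3}: busing cost 259 + fixed 155 = 414.
Compare {#3}: busing cost 342 + fixed 81 = 423.
All other subsets cost ≥ 406. Minimum total cost: 390.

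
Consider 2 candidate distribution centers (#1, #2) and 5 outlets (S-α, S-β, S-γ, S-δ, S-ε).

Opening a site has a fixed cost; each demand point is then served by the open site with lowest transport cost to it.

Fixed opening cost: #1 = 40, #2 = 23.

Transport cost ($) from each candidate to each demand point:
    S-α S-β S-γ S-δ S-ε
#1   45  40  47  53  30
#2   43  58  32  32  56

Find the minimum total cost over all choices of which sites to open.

240

Open {#1, #2}: assign each demand point to its cheapest open site.
  S-α→#2 43, S-β→#1 40, S-γ→#2 32, S-δ→#2 32, S-ε→#1 30
  transport cost 177, fixed 63 → total 240.
Compare {#2}: transport cost 221 + fixed 23 = 244.
Compare {#1}: transport cost 215 + fixed 40 = 255.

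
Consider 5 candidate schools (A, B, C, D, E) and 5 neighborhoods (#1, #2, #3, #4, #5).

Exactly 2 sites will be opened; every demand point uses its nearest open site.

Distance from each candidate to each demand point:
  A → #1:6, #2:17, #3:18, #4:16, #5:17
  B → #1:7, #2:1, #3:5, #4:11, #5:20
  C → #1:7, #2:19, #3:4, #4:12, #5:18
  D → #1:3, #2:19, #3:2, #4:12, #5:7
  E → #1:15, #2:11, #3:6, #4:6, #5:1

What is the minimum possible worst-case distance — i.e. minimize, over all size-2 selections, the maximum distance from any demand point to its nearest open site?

Open {B, E}.
  Farthest demand point is #1 at distance 7 (to B); all others are ≤ 7.
With {A, E} the worst case is 11.
With {B, D} the worst case is 11.
No size-2 selection achieves below 7.

7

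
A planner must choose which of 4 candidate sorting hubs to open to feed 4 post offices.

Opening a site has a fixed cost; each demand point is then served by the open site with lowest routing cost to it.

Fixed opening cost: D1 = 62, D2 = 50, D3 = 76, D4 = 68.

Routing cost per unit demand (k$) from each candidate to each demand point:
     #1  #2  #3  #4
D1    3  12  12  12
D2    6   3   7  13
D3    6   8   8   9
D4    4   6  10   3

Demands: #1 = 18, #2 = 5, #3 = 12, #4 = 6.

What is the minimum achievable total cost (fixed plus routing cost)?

307

Open {D2, D4}: assign each demand point to its cheapest open site.
  #1→D4 18×4=72, #2→D2 5×3=15, #3→D2 12×7=84, #4→D4 6×3=18
  routing cost 189, fixed 118 → total 307.
Compare {D4}: routing cost 240 + fixed 68 = 308.
Compare {D2}: routing cost 285 + fixed 50 = 335.
Compare {D1, D2}: routing cost 225 + fixed 112 = 337.
All other subsets cost ≥ 308. Minimum total cost: 307.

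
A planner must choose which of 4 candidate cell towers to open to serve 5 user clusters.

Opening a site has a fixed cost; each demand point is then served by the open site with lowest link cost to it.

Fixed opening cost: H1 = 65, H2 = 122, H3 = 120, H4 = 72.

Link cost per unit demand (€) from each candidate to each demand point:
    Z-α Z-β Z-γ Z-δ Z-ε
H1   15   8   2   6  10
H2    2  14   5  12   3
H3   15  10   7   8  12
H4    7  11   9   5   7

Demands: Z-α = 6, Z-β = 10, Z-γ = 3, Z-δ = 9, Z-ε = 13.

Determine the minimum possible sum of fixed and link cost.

Open {H1, H2}: assign each demand point to its cheapest open site.
  Z-α→H2 6×2=12, Z-β→H1 10×8=80, Z-γ→H1 3×2=6, Z-δ→H1 9×6=54, Z-ε→H2 13×3=39
  link cost 191, fixed 187 → total 378.
Compare {H4}: link cost 315 + fixed 72 = 387.
Compare {H1, H4}: link cost 264 + fixed 137 = 401.
Compare {H2, H4}: link cost 221 + fixed 194 = 415.
All other subsets cost ≥ 387. Minimum total cost: 378.

378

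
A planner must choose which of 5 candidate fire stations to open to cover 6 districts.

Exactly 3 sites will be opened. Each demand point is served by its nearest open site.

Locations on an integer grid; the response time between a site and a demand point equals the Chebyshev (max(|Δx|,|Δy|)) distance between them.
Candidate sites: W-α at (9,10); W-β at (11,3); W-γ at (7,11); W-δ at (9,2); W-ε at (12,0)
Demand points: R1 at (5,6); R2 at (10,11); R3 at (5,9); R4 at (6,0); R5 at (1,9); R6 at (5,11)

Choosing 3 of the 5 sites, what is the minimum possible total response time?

Open {W-α, W-γ, W-δ}.
  R1→W-α 4, R2→W-α 1, R3→W-γ 2, R4→W-δ 3, R5→W-γ 6, R6→W-γ 2  ⇒ total 18.
Compare {W-α, W-β, W-γ}: total 20.
Compare {W-β, W-γ, W-δ}: total 20.
No size-3 selection does better; minimum is 18.

18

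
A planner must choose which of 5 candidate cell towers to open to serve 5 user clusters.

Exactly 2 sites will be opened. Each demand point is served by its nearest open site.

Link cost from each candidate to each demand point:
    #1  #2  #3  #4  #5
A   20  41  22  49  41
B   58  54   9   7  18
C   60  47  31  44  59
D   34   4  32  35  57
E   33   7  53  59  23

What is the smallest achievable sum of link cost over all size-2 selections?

72

Open {B, D}.
  #1→D 34, #2→D 4, #3→B 9, #4→B 7, #5→B 18  ⇒ total 72.
Compare {B, E}: total 74.
Compare {A, B}: total 95.
No size-2 selection does better; minimum is 72.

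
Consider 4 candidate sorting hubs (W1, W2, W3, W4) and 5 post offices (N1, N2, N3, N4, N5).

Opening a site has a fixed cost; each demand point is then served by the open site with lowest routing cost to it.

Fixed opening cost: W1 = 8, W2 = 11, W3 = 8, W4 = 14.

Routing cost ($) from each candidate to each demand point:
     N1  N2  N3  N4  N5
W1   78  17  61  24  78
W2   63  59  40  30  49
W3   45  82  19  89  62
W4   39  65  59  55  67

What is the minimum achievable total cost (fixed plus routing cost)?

Open {W1, W2, W3}: assign each demand point to its cheapest open site.
  N1→W3 45, N2→W1 17, N3→W3 19, N4→W1 24, N5→W2 49
  routing cost 154, fixed 27 → total 181.
Compare {W1, W3}: routing cost 167 + fixed 16 = 183.
Compare {W1, W2, W3, W4}: routing cost 148 + fixed 41 = 189.
Compare {W1, W3, W4}: routing cost 161 + fixed 30 = 191.
All other subsets cost ≥ 183. Minimum total cost: 181.

181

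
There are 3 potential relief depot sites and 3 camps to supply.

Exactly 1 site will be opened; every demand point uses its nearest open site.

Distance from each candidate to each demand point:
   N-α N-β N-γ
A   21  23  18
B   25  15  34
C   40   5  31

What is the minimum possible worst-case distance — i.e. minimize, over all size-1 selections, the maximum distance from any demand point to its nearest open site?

Open {A}.
  Farthest demand point is N-β at distance 23 (to A); all others are ≤ 23.
With {B} the worst case is 34.
With {C} the worst case is 40.
No size-1 selection achieves below 23.

23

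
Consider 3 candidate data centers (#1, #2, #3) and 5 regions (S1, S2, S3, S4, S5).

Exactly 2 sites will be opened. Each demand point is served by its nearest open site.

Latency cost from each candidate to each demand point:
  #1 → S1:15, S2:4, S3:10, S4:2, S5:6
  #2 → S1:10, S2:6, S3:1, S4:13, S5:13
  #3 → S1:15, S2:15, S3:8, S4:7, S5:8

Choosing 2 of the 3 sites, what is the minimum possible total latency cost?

Open {#1, #2}.
  S1→#2 10, S2→#1 4, S3→#2 1, S4→#1 2, S5→#1 6  ⇒ total 23.
Compare {#2, #3}: total 32.
Compare {#1, #3}: total 35.

23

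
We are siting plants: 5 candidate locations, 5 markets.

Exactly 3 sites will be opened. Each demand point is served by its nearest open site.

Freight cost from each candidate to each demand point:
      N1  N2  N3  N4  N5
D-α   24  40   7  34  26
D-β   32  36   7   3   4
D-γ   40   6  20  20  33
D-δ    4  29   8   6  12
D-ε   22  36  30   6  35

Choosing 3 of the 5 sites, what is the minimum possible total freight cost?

24

Open {D-β, D-γ, D-δ}.
  N1→D-δ 4, N2→D-γ 6, N3→D-β 7, N4→D-β 3, N5→D-β 4  ⇒ total 24.
Compare {D-α, D-γ, D-δ}: total 35.
Compare {D-γ, D-δ, D-ε}: total 36.
No size-3 selection does better; minimum is 24.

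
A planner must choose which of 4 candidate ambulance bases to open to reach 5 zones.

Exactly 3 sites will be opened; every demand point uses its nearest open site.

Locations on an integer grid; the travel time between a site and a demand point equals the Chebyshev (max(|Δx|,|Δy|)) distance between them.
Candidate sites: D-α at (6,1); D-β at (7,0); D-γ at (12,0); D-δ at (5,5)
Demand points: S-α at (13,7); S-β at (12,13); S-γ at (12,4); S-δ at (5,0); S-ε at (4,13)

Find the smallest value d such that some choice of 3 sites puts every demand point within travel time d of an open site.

Open {D-α, D-β, D-δ}.
  Farthest demand point is S-β at travel time 8 (to D-δ); all others are ≤ 8.
With {D-α, D-γ, D-δ} the worst case is 8.
With {D-β, D-γ, D-δ} the worst case is 8.
No size-3 selection achieves below 8.

8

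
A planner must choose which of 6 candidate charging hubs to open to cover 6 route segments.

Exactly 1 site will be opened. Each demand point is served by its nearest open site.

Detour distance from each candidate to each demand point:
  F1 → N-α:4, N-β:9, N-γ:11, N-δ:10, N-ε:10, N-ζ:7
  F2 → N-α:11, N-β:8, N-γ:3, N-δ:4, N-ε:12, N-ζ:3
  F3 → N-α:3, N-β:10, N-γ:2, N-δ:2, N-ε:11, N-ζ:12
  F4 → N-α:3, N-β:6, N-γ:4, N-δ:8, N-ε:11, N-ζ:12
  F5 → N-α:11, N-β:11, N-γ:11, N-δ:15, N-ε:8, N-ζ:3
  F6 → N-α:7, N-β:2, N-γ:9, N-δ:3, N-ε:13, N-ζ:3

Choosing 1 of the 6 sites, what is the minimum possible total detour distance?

Open {F6}.
  N-α→F6 7, N-β→F6 2, N-γ→F6 9, N-δ→F6 3, N-ε→F6 13, N-ζ→F6 3  ⇒ total 37.
Compare {F3}: total 40.
Compare {F2}: total 41.
No size-1 selection does better; minimum is 37.

37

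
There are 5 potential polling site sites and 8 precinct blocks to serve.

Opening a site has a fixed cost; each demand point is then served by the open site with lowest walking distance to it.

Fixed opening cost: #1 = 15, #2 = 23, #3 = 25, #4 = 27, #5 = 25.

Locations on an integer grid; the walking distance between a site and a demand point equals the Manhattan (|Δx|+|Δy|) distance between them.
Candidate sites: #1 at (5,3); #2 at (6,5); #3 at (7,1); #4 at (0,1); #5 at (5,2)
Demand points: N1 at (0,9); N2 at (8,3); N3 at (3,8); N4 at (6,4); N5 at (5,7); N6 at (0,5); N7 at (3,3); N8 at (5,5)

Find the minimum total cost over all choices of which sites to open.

Open {#1}: assign each demand point to its cheapest open site.
  N1→#1 11, N2→#1 3, N3→#1 7, N4→#1 2, N5→#1 4, N6→#1 7, N7→#1 2, N8→#1 2
  walking distance 38, fixed 15 → total 53.
Compare {#2}: walking distance 36 + fixed 23 = 59.
Compare {#1, #2}: walking distance 32 + fixed 38 = 70.
Compare {#5}: walking distance 46 + fixed 25 = 71.
All other subsets cost ≥ 59. Minimum total cost: 53.

53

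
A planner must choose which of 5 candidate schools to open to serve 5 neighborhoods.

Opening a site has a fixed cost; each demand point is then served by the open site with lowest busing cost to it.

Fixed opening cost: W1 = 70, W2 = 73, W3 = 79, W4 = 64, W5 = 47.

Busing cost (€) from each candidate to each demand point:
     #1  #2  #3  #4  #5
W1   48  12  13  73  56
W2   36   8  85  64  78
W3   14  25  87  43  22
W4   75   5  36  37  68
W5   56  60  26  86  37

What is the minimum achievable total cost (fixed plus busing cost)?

253

Open {W1, W3}: assign each demand point to its cheapest open site.
  #1→W3 14, #2→W1 12, #3→W1 13, #4→W3 43, #5→W3 22
  busing cost 104, fixed 149 → total 253.
Compare {W3, W5}: busing cost 130 + fixed 126 = 256.
Compare {W3, W4}: busing cost 114 + fixed 143 = 257.
Compare {W3}: busing cost 191 + fixed 79 = 270.
All other subsets cost ≥ 256. Minimum total cost: 253.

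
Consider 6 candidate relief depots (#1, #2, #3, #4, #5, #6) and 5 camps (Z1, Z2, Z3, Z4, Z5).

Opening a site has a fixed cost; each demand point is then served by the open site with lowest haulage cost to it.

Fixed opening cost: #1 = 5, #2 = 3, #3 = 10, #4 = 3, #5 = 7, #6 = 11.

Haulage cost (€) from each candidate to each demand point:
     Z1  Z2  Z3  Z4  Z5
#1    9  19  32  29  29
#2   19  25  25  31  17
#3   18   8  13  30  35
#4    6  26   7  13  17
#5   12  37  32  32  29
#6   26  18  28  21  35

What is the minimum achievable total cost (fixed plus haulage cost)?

64

Open {#3, #4}: assign each demand point to its cheapest open site.
  Z1→#4 6, Z2→#3 8, Z3→#4 7, Z4→#4 13, Z5→#4 17
  haulage cost 51, fixed 13 → total 64.
Compare {#2, #3, #4}: haulage cost 51 + fixed 16 = 67.
Compare {#1, #3, #4}: haulage cost 51 + fixed 18 = 69.
Compare {#1, #4}: haulage cost 62 + fixed 8 = 70.
All other subsets cost ≥ 67. Minimum total cost: 64.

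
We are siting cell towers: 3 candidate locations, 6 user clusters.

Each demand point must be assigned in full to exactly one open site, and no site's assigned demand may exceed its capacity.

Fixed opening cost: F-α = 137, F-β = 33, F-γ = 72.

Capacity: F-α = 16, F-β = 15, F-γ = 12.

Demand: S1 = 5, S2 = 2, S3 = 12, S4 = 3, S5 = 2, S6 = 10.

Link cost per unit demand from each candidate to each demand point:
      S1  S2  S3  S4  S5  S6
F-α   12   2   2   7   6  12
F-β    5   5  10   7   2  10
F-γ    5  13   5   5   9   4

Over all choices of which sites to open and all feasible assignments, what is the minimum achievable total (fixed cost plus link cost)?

Open {F-α, F-β, F-γ}; cheapest assignment that respects the capacities:
  F-α (cap 16, load 14): S2, S3 — cost 2×2 + 12×2 = 28
  F-β (cap 15, load 10): S1, S4, S5 — cost 5×5 + 3×7 + 2×2 = 50
  F-γ (cap 12, load 10): S6 — cost 10×4 = 40
  Shipping 118, fixed 242 → total 360.
  Any other capacity-feasible assignment to {F-α, F-β, F-γ} ships for at least 118.
Total demand is 34 and no other set of sites has combined capacity ≥ 34, so {F-α, F-β, F-γ} is the only feasible choice of open sites. Minimum: 360.

360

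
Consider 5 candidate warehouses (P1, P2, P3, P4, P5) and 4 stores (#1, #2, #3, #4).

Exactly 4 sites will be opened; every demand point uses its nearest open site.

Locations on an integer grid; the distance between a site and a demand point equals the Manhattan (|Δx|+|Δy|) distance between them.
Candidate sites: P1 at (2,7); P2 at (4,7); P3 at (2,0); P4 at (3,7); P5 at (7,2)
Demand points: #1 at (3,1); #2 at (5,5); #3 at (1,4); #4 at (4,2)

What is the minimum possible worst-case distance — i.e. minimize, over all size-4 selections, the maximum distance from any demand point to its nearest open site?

4

Open {P1, P2, P3, P4}.
  Farthest demand point is #3 at distance 4 (to P1); all others are ≤ 4.
With {P1, P2, P3, P5} the worst case is 4.
With {P1, P3, P4, P5} the worst case is 4.
No size-4 selection achieves below 4.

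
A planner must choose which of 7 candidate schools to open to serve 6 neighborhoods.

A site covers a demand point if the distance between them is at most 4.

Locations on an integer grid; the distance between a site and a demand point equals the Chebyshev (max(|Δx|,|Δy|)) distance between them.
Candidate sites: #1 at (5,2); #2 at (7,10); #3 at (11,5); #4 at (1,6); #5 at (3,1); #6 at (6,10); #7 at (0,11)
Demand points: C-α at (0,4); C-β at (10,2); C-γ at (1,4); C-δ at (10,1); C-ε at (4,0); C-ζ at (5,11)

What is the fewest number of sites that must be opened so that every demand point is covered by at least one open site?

Coverage sets (demand points within 4 of each site):
  #1: {C-γ, C-ε}
  #2: {C-ζ}
  #3: {C-β, C-δ}
  #4: {C-α, C-γ}
  #5: {C-α, C-γ, C-ε}
  #6: {C-ζ}
  #7: {}
No 2 sites suffice: every size-2 union leaves at least one demand point uncovered.
But {#2, #3, #5} covers everything, so the minimum is 3.

3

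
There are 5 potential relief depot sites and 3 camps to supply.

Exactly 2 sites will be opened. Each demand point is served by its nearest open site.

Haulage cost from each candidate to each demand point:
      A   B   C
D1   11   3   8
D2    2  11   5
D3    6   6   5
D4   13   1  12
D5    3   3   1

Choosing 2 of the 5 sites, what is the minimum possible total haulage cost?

5

Open {D4, D5}.
  A→D5 3, B→D4 1, C→D5 1  ⇒ total 5.
Compare {D2, D5}: total 6.
Compare {D1, D5}: total 7.
No size-2 selection does better; minimum is 5.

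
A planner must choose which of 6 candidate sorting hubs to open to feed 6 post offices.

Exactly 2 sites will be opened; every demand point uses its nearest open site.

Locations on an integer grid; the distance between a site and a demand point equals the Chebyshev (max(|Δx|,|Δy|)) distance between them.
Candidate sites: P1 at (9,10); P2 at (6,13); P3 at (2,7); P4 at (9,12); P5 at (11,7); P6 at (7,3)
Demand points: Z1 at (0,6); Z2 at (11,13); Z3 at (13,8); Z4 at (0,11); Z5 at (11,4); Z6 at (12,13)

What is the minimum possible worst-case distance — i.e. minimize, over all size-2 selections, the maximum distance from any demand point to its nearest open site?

6

Open {P1, P3}.
  Farthest demand point is Z5 at distance 6 (to P1); all others are ≤ 6.
With {P3, P5} the worst case is 6.
With {P1, P2} the worst case is 7.
No size-2 selection achieves below 6.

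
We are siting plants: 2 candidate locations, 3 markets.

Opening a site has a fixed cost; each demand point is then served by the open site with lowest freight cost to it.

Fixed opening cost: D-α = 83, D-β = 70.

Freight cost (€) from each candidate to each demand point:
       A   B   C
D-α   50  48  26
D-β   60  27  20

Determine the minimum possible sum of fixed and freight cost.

Open {D-β}: assign each demand point to its cheapest open site.
  A→D-β 60, B→D-β 27, C→D-β 20
  freight cost 107, fixed 70 → total 177.
Compare {D-α}: freight cost 124 + fixed 83 = 207.
Compare {D-α, D-β}: freight cost 97 + fixed 153 = 250.

177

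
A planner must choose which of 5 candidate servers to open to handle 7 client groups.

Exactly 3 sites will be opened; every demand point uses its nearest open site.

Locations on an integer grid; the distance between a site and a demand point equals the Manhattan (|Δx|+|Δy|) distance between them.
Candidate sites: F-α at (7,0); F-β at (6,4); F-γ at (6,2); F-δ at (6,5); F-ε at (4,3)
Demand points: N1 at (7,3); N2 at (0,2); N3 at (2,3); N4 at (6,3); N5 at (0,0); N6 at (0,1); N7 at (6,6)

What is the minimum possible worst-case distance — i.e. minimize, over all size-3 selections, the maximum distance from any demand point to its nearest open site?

Open {F-α, F-β, F-γ}.
  Farthest demand point is N5 at distance 7 (to F-α); all others are ≤ 7.
With {F-α, F-β, F-ε} the worst case is 7.
With {F-α, F-γ, F-δ} the worst case is 7.
No size-3 selection achieves below 7.

7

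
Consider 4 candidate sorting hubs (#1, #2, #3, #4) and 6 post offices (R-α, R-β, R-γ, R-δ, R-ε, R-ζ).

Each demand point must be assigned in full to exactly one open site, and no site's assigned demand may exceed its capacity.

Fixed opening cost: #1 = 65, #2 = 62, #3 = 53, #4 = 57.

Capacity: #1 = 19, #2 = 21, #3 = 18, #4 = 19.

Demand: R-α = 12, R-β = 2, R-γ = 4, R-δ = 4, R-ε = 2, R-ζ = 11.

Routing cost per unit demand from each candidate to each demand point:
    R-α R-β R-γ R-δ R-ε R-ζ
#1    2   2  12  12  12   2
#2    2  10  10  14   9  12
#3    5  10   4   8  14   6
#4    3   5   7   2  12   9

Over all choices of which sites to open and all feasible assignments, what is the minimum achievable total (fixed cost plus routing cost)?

264

Open {#1, #4}; cheapest assignment that respects the capacities:
  #1 (cap 19, load 19): R-β, R-γ, R-ε, R-ζ — cost 2×2 + 4×12 + 2×12 + 11×2 = 98
  #4 (cap 19, load 16): R-α, R-δ — cost 12×3 + 4×2 = 44
  Shipping 142, fixed 122 → total 264.
  Any other capacity-feasible assignment to {#1, #4} ships for at least 142.
Compare {#3, #4}: its best feasible assignment gives total 274.
Compare {#1, #2}: its best feasible assignment gives total 283.
Every other set of open sites that can feasibly serve all demand totals ≥ 274 even under its best assignment. Minimum: 264.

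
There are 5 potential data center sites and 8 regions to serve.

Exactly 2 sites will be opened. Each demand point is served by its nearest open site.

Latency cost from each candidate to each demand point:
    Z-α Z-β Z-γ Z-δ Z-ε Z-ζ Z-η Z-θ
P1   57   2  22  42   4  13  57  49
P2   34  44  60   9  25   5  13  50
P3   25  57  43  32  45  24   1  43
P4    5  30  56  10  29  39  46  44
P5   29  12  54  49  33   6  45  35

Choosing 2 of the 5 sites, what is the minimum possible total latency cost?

138

Open {P1, P2}.
  Z-α→P2 34, Z-β→P1 2, Z-γ→P1 22, Z-δ→P2 9, Z-ε→P1 4, Z-ζ→P2 5, Z-η→P2 13, Z-θ→P1 49  ⇒ total 138.
Compare {P1, P3}: total 142.
Compare {P1, P4}: total 146.
No size-2 selection does better; minimum is 138.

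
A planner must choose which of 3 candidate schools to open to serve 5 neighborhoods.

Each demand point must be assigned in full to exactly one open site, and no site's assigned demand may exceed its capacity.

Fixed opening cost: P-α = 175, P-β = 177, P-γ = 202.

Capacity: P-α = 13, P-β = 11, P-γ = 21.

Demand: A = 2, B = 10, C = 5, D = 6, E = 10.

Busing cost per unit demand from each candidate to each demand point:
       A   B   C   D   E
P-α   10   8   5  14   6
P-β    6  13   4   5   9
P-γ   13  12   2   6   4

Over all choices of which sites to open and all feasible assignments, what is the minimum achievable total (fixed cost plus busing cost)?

563

Open {P-α, P-γ}; cheapest assignment that respects the capacities:
  P-α (cap 13, load 12): A, B — cost 2×10 + 10×8 = 100
  P-γ (cap 21, load 21): C, D, E — cost 5×2 + 6×6 + 10×4 = 86
  Shipping 186, fixed 377 → total 563.
  Any other capacity-feasible assignment to {P-α, P-γ} ships for at least 186.
Compare {P-α, P-β, P-γ}: its best feasible assignment gives total 726.
Every other set of open sites that can feasibly serve all demand totals ≥ 726 even under its best assignment. Minimum: 563.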